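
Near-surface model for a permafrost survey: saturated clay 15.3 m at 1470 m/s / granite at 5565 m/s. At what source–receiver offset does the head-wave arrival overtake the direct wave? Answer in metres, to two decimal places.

40.11 m

θ_c = arcsin(1470/5565) = 15.32°, so cos θ_c = 0.9645 and tᵢ = 2h cos θ_c/V₁ = 0.0201 s.
At crossover x/V₁ = x/V₂ + tᵢ ⇒ x = tᵢ/(1/V₁ − 1/V₂) = 0.02008/(6.8027e-04 − 1.7969e-04) = 40.11 m.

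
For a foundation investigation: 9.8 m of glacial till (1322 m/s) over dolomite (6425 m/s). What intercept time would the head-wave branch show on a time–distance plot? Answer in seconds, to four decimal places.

0.0145 s

tᵢ = 2h·√(V₂²−V₁²)/(V₁V₂).
√(V₂²−V₁²) = √(6425²−1322²) = 6287.5 m/s.
tᵢ = 2·9.8·6287.5/(1322·6425) = 0.01451 s.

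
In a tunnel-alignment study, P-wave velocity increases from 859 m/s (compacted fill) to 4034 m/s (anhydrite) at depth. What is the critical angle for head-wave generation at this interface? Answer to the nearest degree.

Critical incidence: sin θ_c = V₁/V₂ = 859/4034 = 0.2129.
θ_c = arcsin 0.2129 = 12.29°.

12°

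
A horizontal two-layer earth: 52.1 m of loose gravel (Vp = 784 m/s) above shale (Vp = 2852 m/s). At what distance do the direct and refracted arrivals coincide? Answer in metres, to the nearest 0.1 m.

x_cross = 2h·√((V₂+V₁)/(V₂−V₁)).
(V₂+V₁)/(V₂−V₁) = (2852+784)/(2852−784) = 1.7582; √ = 1.3260.
x_cross = 2·52.1·1.3260 = 138.17 m.

138.2 m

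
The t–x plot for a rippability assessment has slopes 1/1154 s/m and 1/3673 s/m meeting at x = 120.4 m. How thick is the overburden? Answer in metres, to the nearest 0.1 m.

x_cross = 2h·√((V₂+V₁)/(V₂−V₁)) → h = x_cross / (2·√((V₂+V₁)/(V₂−V₁))).
√((V₂+V₁)/(V₂−V₁)) = √((3673+1154)/(3673−1154)) = 1.3843.
h = 120.4 / (2·1.3843) = 43.49 m.

43.5 m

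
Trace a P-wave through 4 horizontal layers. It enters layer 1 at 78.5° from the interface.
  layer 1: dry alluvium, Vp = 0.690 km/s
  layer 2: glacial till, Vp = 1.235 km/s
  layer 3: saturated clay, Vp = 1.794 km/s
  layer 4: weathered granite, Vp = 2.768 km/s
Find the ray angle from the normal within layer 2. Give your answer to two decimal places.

20.91°

From the normal: θ₁ = 90° − 78.5° = 11.5°.
Snell's law across each interface conserves sin θ / V, so sin θ_2 = V_2·sin θ₁/V₁.
sin θ_2 = 1.235 × sin 11.5° / 0.690 = 0.3568.
θ_2 = arcsin 0.3568 = 20.91°.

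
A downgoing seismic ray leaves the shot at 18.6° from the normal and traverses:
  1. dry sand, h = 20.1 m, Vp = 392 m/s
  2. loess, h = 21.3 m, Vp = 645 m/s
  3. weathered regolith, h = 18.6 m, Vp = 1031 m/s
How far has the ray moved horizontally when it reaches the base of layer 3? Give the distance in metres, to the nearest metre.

49 m

Ray parameter p = sin 18.6° / 392 m/s = 8.1367e-04 s/m.
Layer 1: θ = 18.60°; offset = 20.1·tan 18.60° = 6.764 m.
Layer 2: sin θ = p·645 = 0.5248 → θ = 31.66°; offset = 21.3·tan 31.66° = 13.133 m.
Layer 3: sin θ = p·1031 = 0.8389 → θ = 57.02°; offset = 18.6·tan 57.02° = 28.667 m.
Summing the layer offsets gives 48.564 m.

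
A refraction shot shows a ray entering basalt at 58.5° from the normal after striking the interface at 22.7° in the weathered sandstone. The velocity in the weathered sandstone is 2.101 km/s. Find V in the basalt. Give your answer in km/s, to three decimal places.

4.642 km/s

Snell's law: sin 22.7°/V₁ = sin 58.5°/V₂.
V₂ = V₁·sin 58.5°/sin 22.7° = 2.101 × 2.2095 = 4.642 km/s.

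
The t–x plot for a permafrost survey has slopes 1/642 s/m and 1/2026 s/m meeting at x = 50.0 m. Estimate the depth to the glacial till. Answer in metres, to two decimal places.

x_cross = 2h·√((V₂+V₁)/(V₂−V₁)) → h = x_cross / (2·√((V₂+V₁)/(V₂−V₁))).
√((V₂+V₁)/(V₂−V₁)) = √((2026+642)/(2026−642)) = 1.3884.
h = 50.0 / (2·1.3884) = 18.01 m.

18.01 m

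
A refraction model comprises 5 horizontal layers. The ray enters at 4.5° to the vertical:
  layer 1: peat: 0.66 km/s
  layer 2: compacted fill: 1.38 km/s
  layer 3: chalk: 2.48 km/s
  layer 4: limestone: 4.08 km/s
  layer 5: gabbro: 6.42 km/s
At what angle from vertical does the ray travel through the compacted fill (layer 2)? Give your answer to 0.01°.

9.44°

Snell's law across each interface conserves sin θ / V, so sin θ_2 = V_2·sin θ₁/V₁.
sin θ_2 = 1.38 × sin 4.5° / 0.66 = 0.1641.
θ_2 = arcsin 0.1641 = 9.44°.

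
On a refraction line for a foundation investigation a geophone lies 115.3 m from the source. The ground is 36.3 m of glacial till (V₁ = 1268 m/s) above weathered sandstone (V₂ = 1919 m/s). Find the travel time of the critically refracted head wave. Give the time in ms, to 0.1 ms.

103.1 ms

t = x/V₂ + 2h·√(V₂²−V₁²)/(V₁V₂).
√(V₂²−V₁²) = √(1919²−1268²) = 1440.4 m/s; delay term = 2·36.3·1440.4/(1268·1919) = 0.04298 s.
t = 115.3/1919 + 0.04298 = 0.10306 s.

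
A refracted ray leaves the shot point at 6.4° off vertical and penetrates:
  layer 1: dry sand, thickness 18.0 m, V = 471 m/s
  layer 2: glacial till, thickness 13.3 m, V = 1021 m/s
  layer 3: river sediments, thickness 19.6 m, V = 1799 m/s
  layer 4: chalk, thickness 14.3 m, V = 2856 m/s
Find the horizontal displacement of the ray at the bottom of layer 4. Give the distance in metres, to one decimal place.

27.7 m

Apply Snell's law at each interface; in layer i the horizontal offset is hᵢ·tan θᵢ.
Layer 1: θ = 6.40°; offset = 18.0·tan 6.40° = 2.019 m.
Layer 2: sin θ = 1021·sin 6.4°/471 = 0.2416, θ = 13.98°; offset = 13.3·tan 13.98° = 3.312 m.
Layer 3: sin θ = 1799·sin 6.4°/471 = 0.4258, θ = 25.20°; offset = 19.6·tan 25.20° = 9.223 m.
Layer 4: sin θ = 2856·sin 6.4°/471 = 0.6759, θ = 42.53°; offset = 14.3·tan 42.53° = 13.115 m.
Σ offsets = 27.669 m.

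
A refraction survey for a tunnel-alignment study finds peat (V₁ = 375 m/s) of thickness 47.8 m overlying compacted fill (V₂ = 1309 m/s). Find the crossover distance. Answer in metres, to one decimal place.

128.4 m

θ_c = arcsin(375/1309) = 16.65°, so cos θ_c = 0.9581 and tᵢ = 2h cos θ_c/V₁ = 0.2442 s.
At crossover x/V₁ = x/V₂ + tᵢ ⇒ x = tᵢ/(1/V₁ − 1/V₂) = 0.24425/(2.6667e-03 − 7.6394e-04) = 128.37 m.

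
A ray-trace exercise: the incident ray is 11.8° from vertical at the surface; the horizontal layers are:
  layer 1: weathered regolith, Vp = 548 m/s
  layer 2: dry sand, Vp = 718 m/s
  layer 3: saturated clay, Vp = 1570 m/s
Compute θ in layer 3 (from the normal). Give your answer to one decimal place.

Ray parameter p = sin 11.8° / 548 = 3.7317e-04 s/m.
sin θ_3 = p·V_3 = 3.7317e-04 × 1570 = 0.5859.
θ_3 = 35.86° from the vertical.

35.9°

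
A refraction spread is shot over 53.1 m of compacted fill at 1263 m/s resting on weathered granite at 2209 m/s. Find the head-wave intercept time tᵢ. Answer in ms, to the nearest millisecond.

69 ms

tᵢ = 2h·√(V₂²−V₁²)/(V₁V₂).
√(V₂²−V₁²) = √(2209²−1263²) = 1812.3 m/s.
tᵢ = 2·53.1·1812.3/(1263·2209) = 0.06899 s.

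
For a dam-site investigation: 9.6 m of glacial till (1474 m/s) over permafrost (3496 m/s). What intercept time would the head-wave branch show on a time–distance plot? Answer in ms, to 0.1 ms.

θ_c = arcsin(V₁/V₂) = arcsin(1474/3496) = 24.94°; cos θ_c = 0.9068.
tᵢ = 2h·cos θ_c / V₁ = 2·9.6·0.9068 / 1474 = 0.01181 s.

11.8 ms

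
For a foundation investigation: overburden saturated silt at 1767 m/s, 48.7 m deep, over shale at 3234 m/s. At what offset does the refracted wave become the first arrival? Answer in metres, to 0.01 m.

179.83 m

x_cross = 2h·√((V₂+V₁)/(V₂−V₁)).
(V₂+V₁)/(V₂−V₁) = (3234+1767)/(3234−1767) = 3.4090; √ = 1.8463.
x_cross = 2·48.7·1.8463 = 179.83 m.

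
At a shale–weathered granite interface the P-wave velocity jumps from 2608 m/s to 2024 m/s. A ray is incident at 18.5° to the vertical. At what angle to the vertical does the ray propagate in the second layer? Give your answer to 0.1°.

sin θ₁/V₁ = sin θ₂/V₂ ⇒ sin θ₂ = 2024·sin 18.5°/2608 = 2024·0.3173/2608 = 0.2463.
θ₂ = sin⁻¹(0.2463) = 14.26° (from vertical).

14.3°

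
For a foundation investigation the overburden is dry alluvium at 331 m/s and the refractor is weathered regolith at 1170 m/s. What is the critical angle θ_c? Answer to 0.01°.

Critical incidence: sin θ_c = V₁/V₂ = 331/1170 = 0.2829.
θ_c = arcsin 0.2829 = 16.43°.

16.43°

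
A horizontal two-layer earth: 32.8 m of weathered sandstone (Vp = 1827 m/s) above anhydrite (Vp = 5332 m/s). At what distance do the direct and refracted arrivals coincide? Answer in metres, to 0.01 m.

93.75 m

θ_c = arcsin(1827/5332) = 20.04°, so cos θ_c = 0.9395 and tᵢ = 2h cos θ_c/V₁ = 0.0337 s.
At crossover x/V₁ = x/V₂ + tᵢ ⇒ x = tᵢ/(1/V₁ − 1/V₂) = 0.03373/(5.4735e-04 − 1.8755e-04) = 93.75 m.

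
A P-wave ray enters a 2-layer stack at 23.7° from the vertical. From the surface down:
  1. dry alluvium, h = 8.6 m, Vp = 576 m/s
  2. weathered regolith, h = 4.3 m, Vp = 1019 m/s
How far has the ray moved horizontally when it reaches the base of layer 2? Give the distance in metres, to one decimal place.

Ray parameter p = sin 23.7° / 576 m/s = 6.9783e-04 s/m.
Layer 1: θ = 23.70°; offset = 8.6·tan 23.70° = 3.775 m.
Layer 2: sin θ = p·1019 = 0.7111 → θ = 45.32°; offset = 4.3·tan 45.32° = 4.349 m.
Summing the layer offsets gives 8.124 m.

8.1 m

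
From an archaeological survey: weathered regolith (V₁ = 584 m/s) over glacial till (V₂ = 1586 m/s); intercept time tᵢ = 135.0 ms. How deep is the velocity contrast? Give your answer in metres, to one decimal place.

θ_c = arcsin(584/1586) = 21.61°; cos θ_c = 0.9297.
tᵢ = 2h cos θ_c/V₁ ⇒ h = tᵢ·V₁/(2 cos θ_c) = 0.135·584/(2·0.9297) = 42.40 m.

42.4 m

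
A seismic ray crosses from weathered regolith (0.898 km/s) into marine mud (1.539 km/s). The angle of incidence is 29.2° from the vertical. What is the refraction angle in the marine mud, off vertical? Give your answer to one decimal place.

Snell's law: sin θ₂ = (V₂/V₁)·sin θ₁ = (1.539/0.898)·sin 29.2° = 0.8361.
θ₂ = sin⁻¹(0.8361) = 56.73° (from vertical).

56.7°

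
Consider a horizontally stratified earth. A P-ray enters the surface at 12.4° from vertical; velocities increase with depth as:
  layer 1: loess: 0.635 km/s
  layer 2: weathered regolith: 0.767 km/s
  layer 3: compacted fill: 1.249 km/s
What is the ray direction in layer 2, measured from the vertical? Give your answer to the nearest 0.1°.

Ray parameter p = sin 12.4° / 0.635 = 3.3817e-01 s/km.
sin θ_2 = p·V_2 = 3.3817e-01 × 0.767 = 0.2594.
θ_2 = arcsin 0.2594 = 15.03°.

15.0°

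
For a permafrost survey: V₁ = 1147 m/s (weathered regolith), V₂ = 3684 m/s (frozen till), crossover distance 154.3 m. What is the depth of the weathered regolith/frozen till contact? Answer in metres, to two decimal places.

55.91 m

x_cross = 2h·√((V₂+V₁)/(V₂−V₁)) → h = x_cross / (2·√((V₂+V₁)/(V₂−V₁))).
√((V₂+V₁)/(V₂−V₁)) = √((3684+1147)/(3684−1147)) = 1.3799.
h = 154.3 / (2·1.3799) = 55.91 m.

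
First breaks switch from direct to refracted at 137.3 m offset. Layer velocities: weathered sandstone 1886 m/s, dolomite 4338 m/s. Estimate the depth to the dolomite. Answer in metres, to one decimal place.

x_cross = 2h·√((V₂+V₁)/(V₂−V₁)) → h = x_cross / (2·√((V₂+V₁)/(V₂−V₁))).
√((V₂+V₁)/(V₂−V₁)) = √((4338+1886)/(4338−1886)) = 1.5932.
h = 137.3 / (2·1.5932) = 43.09 m.

43.1 m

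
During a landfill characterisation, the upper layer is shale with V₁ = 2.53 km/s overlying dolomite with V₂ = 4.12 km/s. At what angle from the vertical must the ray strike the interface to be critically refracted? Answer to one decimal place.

At critical incidence the refracted ray runs along the interface (θ₂ = 90°), so sin θ_c = V₁/V₂.
θ_c = arcsin(2.53/4.12) = arcsin 0.6141 = 37.88°.

37.9°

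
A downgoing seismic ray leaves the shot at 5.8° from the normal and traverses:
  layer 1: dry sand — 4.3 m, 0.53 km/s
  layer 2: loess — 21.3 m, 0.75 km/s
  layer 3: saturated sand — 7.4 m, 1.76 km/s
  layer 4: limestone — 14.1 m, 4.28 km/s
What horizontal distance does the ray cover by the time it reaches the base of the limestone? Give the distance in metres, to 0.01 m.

26.06 m

p = sin θ₁/V₁ = sin 5.8°/0.53 = 1.9067e-01 s/km is conserved through the stack.
Layer 1: θ = 5.80°; offset = 4.3·tan 5.80° = 0.4368 m.
Layer 2: sin θ = p·0.75 = 0.1430 → θ = 8.22°; offset = 21.3·tan 8.22° = 3.0776 m.
Layer 3: sin θ = p·1.76 = 0.3356 → θ = 19.61°; offset = 7.4·tan 19.61° = 2.6362 m.
Layer 4: sin θ = p·4.28 = 0.8161 → θ = 54.69°; offset = 14.1·tan 54.69° = 19.9097 m.
Σ offsets = 26.0603 m.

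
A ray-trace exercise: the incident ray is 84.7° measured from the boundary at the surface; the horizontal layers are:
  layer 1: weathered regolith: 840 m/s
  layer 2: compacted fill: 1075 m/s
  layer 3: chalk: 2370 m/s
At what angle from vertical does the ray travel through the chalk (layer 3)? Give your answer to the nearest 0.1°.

From the normal: θ₁ = 90° − 84.7° = 5.3°.
Ray parameter p = sin 5.3° / 840 = 1.0996e-04 s/m.
sin θ_3 = p·V_3 = 1.0996e-04 × 2370 = 0.2606.
θ_3 = arcsin 0.2606 = 15.11°.

15.1°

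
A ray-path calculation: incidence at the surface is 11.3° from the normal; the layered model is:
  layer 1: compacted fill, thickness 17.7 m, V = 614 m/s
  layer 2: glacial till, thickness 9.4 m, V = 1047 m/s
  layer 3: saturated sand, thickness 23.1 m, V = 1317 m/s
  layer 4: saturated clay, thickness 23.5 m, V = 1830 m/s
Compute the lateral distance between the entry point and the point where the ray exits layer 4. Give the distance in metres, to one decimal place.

34.5 m

p = sin θ₁/V₁ = sin 11.3°/614 = 3.1913e-04 s/m is conserved through the stack.
Layer 1: θ = 11.30°; offset = 17.7·tan 11.30° = 3.537 m.
Layer 2: sin θ = p·1047 = 0.3341 → θ = 19.52°; offset = 9.4·tan 19.52° = 3.332 m.
Layer 3: sin θ = p·1317 = 0.4203 → θ = 24.85°; offset = 23.1·tan 24.85° = 10.700 m.
Layer 4: sin θ = p·1830 = 0.5840 → θ = 35.73°; offset = 23.5·tan 35.73° = 16.907 m.
Σ offsets = 34.476 m.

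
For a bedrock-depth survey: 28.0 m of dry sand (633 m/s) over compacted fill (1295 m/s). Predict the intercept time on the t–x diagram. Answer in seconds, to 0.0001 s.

0.0772 s

θ_c = arcsin(V₁/V₂) = arcsin(633/1295) = 29.26°; cos θ_c = 0.8724.
tᵢ = 2h·cos θ_c / V₁ = 2·28.0·0.8724 / 633 = 0.07718 s.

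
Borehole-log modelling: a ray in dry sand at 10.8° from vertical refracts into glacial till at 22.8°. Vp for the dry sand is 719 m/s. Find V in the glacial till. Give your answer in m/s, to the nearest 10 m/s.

1490 m/s

sin 10.8° = 0.1874; sin 22.8° = 0.3875.
V₂ = V₁·(sin θ₂/sin θ₁) = 719·(0.3875/0.1874) = 1486.93 m/s.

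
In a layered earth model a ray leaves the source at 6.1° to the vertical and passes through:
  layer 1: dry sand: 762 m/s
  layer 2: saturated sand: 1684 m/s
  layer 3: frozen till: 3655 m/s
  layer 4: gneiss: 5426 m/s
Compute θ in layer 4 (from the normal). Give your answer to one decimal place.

Snell's law across each interface conserves sin θ / V, so sin θ_4 = V_4·sin θ₁/V₁.
sin θ_4 = 5426 × sin 6.1° / 762 = 0.7567.
θ_4 = arcsin 0.7567 = 49.17°.

49.2°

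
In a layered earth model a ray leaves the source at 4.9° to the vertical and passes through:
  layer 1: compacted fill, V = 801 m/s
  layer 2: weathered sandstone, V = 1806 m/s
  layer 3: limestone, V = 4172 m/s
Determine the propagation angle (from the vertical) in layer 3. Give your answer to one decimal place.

26.4°

Ray parameter p = sin 4.9° / 801 = 1.0664e-04 s/m.
sin θ_3 = p·V_3 = 1.0664e-04 × 4172 = 0.4449.
θ_3 = 26.42° from the vertical.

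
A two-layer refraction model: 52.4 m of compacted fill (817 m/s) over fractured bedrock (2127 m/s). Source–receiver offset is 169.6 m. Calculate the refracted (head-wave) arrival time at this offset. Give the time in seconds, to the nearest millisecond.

0.198 s

θ_c = arcsin(V₁/V₂) = arcsin(817/2127) = 22.59°, cos θ_c = 0.9233.
Intercept time tᵢ = 2h cos θ_c / V₁ = 2·52.4·0.9233/817 = 0.11843 s.
t = x/V₂ + tᵢ = 169.6/2127 + 0.11843 = 0.19817 s.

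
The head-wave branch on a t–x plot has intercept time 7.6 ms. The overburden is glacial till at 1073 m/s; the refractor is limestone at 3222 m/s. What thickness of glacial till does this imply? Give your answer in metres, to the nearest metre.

4 m

θ_c = arcsin(1073/3222) = 19.45°; cos θ_c = 0.9429.
tᵢ = 2h cos θ_c/V₁ ⇒ h = tᵢ·V₁/(2 cos θ_c) = 0.0076·1073/(2·0.9429) = 4.32 m.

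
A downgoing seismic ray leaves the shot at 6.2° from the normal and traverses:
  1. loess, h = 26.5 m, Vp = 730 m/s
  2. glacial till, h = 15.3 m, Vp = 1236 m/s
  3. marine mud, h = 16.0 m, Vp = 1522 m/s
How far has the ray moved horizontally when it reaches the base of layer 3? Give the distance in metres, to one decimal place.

Apply Snell's law at each interface; in layer i the horizontal offset is hᵢ·tan θᵢ.
Layer 1: θ = 6.20°; offset = 26.5·tan 6.20° = 2.879 m.
Layer 2: sin θ = 1236·sin 6.2°/730 = 0.1829, θ = 10.54°; offset = 15.3·tan 10.54° = 2.846 m.
Layer 3: sin θ = 1522·sin 6.2°/730 = 0.2252, θ = 13.01°; offset = 16.0·tan 13.01° = 3.698 m.
Total horizontal offset = 9.422 m.

9.4 m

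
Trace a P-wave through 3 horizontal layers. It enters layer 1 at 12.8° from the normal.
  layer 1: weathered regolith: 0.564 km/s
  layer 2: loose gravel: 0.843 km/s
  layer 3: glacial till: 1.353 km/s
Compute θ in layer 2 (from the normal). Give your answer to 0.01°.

19.34°

Snell's law across each interface conserves sin θ / V, so sin θ_2 = V_2·sin θ₁/V₁.
sin θ_2 = 0.843 × sin 12.8° / 0.564 = 0.3311.
θ_2 = arcsin 0.3311 = 19.34°.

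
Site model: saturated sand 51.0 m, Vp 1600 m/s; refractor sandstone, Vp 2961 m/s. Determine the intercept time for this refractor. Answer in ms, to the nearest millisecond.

θ_c = arcsin(V₁/V₂) = arcsin(1600/2961) = 32.71°; cos θ_c = 0.8414.
tᵢ = 2h·cos θ_c / V₁ = 2·51.0·0.8414 / 1600 = 0.05364 s.

54 ms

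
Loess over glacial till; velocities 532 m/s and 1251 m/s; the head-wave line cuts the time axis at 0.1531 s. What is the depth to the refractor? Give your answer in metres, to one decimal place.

45.0 m

θ_c = arcsin(532/1251) = 25.17°; cos θ_c = 0.9051.
tᵢ = 2h cos θ_c/V₁ ⇒ h = tᵢ·V₁/(2 cos θ_c) = 0.1531·532/(2·0.9051) = 45.00 m.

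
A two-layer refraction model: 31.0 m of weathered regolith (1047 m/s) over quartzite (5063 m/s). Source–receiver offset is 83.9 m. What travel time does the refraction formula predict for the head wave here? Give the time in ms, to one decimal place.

t = x/V₂ + 2h·√(V₂²−V₁²)/(V₁V₂).
√(V₂²−V₁²) = √(5063²−1047²) = 4953.6 m/s; delay term = 2·31.0·4953.6/(1047·5063) = 0.05794 s.
t = 83.9/5063 + 0.05794 = 0.07451 s.

74.5 ms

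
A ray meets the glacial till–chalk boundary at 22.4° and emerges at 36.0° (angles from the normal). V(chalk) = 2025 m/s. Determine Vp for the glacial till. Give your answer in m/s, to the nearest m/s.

Snell's law: sin 22.4°/V₁ = sin 36.0°/V₂.
V₁ = V₂·sin 22.4°/sin 36.0° = 2025 × 0.6483 = 1312.84 m/s.

1313 m/s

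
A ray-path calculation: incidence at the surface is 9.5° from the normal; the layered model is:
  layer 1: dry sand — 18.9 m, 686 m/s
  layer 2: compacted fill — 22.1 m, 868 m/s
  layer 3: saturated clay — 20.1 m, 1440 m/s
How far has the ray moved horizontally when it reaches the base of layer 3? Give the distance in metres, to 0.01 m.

Ray parameter p = sin 9.5° / 686 m/s = 2.4059e-04 s/m.
Layer 1: θ = 9.50°; offset = 18.9·tan 9.50° = 3.1628 m.
Layer 2: sin θ = p·868 = 0.2088 → θ = 12.05°; offset = 22.1·tan 12.05° = 4.7193 m.
Layer 3: sin θ = p·1440 = 0.3465 → θ = 20.27°; offset = 20.1·tan 20.27° = 7.4235 m.
Total horizontal offset = 15.3056 m.

15.31 m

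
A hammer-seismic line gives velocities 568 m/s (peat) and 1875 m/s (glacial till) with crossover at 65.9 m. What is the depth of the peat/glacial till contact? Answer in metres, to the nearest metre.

h = (x_cross/2)·√((V₂−V₁)/(V₂+V₁)).
(V₂−V₁)/(V₂+V₁) = (1875−568)/(1875+568) = 0.5350; √ = 0.7314.
h = (65.9/2)·0.7314 = 24.10 m.

24 m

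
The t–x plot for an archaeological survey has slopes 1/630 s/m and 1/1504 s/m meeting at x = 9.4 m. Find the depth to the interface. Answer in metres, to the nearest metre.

x_cross = 2h·√((V₂+V₁)/(V₂−V₁)) → h = x_cross / (2·√((V₂+V₁)/(V₂−V₁))).
√((V₂+V₁)/(V₂−V₁)) = √((1504+630)/(1504−630)) = 1.5626.
h = 9.4 / (2·1.5626) = 3.01 m.

3 m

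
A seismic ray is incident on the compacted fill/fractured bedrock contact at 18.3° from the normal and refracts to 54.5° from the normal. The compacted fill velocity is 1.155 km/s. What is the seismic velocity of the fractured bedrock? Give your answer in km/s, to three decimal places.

Snell's law: sin 18.3°/V₁ = sin 54.5°/V₂.
V₂ = V₁·sin 54.5°/sin 18.3° = 1.155 × 2.5928 = 2.995 km/s.

2.995 km/s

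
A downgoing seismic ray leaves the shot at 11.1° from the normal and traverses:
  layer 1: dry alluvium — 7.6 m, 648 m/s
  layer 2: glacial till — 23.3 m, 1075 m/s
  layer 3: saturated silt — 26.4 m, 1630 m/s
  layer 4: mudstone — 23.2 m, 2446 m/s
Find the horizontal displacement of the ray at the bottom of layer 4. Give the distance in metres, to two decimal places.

48.50 m

Apply Snell's law at each interface; in layer i the horizontal offset is hᵢ·tan θᵢ.
Layer 1: θ = 11.10°; offset = 7.6·tan 11.10° = 1.4911 m.
Layer 2: sin θ = 1075·sin 11.1°/648 = 0.3194, θ = 18.63°; offset = 23.3·tan 18.63° = 7.8530 m.
Layer 3: sin θ = 1630·sin 11.1°/648 = 0.4843, θ = 28.97°; offset = 26.4·tan 28.97° = 14.6127 m.
Layer 4: sin θ = 2446·sin 11.1°/648 = 0.7267, θ = 46.61°; offset = 23.2·tan 46.61° = 24.5431 m.
Total horizontal offset = 48.4998 m.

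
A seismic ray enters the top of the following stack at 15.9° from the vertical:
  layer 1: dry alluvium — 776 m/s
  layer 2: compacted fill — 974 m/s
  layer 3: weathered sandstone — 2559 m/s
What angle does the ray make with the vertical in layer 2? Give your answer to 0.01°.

Ray parameter p = sin 15.9° / 776 = 3.5304e-04 s/m.
sin θ_2 = p·V_2 = 3.5304e-04 × 974 = 0.3439.
θ_2 = 20.11° from the vertical.

20.11°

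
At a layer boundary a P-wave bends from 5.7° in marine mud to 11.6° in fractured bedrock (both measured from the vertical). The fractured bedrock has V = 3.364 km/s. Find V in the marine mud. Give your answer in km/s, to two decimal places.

sin 5.7° = 0.0993; sin 11.6° = 0.2011.
V₁ = V₂·(sin θ₁/sin θ₂) = 3.364·(0.0993/0.2011) = 1.66 km/s.

1.66 km/s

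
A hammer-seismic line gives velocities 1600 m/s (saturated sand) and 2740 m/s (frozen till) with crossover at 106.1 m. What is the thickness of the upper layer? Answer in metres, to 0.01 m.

x_cross = 2h·√((V₂+V₁)/(V₂−V₁)) → h = x_cross / (2·√((V₂+V₁)/(V₂−V₁))).
√((V₂+V₁)/(V₂−V₁)) = √((2740+1600)/(2740−1600)) = 1.9512.
h = 106.1 / (2·1.9512) = 27.19 m.

27.19 m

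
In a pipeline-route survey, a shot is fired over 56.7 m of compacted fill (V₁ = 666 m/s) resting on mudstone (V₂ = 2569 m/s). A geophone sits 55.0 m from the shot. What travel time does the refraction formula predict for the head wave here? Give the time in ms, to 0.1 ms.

185.9 ms

t = x/V₂ + 2h·√(V₂²−V₁²)/(V₁V₂).
√(V₂²−V₁²) = √(2569²−666²) = 2481.2 m/s; delay term = 2·56.7·2481.2/(666·2569) = 0.16445 s.
t = 55.0/2569 + 0.16445 = 0.18586 s.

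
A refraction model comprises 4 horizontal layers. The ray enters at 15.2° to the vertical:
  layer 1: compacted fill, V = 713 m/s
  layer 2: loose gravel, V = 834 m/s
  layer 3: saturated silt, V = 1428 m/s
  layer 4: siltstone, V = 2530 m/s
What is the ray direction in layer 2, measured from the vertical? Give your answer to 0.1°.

Ray parameter p = sin 15.2° / 713 = 3.6773e-04 s/m.
sin θ_2 = p·V_2 = 3.6773e-04 × 834 = 0.3067.
θ_2 = 17.86° from the vertical.

17.9°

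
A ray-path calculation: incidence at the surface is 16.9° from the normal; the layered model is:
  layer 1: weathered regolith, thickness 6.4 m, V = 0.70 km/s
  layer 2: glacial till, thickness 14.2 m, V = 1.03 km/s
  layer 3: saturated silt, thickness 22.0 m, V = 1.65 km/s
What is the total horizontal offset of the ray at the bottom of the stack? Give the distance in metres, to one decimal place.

29.4 m

p = sin θ₁/V₁ = sin 16.9°/0.70 = 4.1529e-01 s/km is conserved through the stack.
Layer 1: θ = 16.90°; offset = 6.4·tan 16.90° = 1.944 m.
Layer 2: sin θ = p·1.03 = 0.4277 → θ = 25.32°; offset = 14.2·tan 25.32° = 6.720 m.
Layer 3: sin θ = p·1.65 = 0.6852 → θ = 43.25°; offset = 22.0·tan 43.25° = 20.698 m.
Σ offsets = 29.362 m.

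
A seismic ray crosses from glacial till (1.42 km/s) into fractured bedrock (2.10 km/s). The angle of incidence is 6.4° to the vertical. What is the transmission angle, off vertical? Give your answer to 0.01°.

9.49°

Snell's law: sin θ₂ = (V₂/V₁)·sin θ₁ = (2.10/1.42)·sin 6.4° = 0.1648.
θ₂ = sin⁻¹(0.1648) = 9.49° (from vertical).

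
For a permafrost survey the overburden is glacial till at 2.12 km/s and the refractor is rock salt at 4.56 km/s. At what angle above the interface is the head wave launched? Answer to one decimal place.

62.3°

At critical incidence the refracted ray runs along the interface (θ₂ = 90°), so sin θ_c = V₁/V₂.
θ_c = arcsin(2.12/4.56) = arcsin 0.4649 = 27.70°.
Measured from the interface: 90° − 27.70° = 62.30°.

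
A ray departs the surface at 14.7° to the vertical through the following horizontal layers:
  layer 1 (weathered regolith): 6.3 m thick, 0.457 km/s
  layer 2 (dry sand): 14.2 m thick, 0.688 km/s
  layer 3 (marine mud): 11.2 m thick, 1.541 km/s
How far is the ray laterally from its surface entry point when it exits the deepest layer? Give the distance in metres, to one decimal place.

26.0 m

Apply Snell's law at each interface; in layer i the horizontal offset is hᵢ·tan θᵢ.
Layer 1: θ = 14.70°; offset = 6.3·tan 14.70° = 1.653 m.
Layer 2: sin θ = 0.688·sin 14.7°/0.457 = 0.3820, θ = 22.46°; offset = 14.2·tan 22.46° = 5.870 m.
Layer 3: sin θ = 1.541·sin 14.7°/0.457 = 0.8557, θ = 58.83°; offset = 11.2·tan 58.83° = 18.518 m.
Σ offsets = 26.041 m.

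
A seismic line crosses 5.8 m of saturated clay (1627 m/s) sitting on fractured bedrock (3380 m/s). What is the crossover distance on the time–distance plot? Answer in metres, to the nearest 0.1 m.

x_cross = 2h·√((V₂+V₁)/(V₂−V₁)).
(V₂+V₁)/(V₂−V₁) = (3380+1627)/(3380−1627) = 2.8562; √ = 1.6900.
x_cross = 2·5.8·1.6900 = 19.60 m.

19.6 m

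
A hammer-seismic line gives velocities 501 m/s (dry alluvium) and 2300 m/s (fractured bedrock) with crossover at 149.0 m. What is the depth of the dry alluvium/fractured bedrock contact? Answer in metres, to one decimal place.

h = (x_cross/2)·√((V₂−V₁)/(V₂+V₁)).
(V₂−V₁)/(V₂+V₁) = (2300−501)/(2300+501) = 0.6423; √ = 0.8014.
h = (149.0/2)·0.8014 = 59.71 m.

59.7 m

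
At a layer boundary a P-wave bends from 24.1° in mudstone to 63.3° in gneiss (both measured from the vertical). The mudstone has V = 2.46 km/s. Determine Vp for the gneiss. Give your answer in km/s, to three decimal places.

Snell's law: sin 24.1°/V₁ = sin 63.3°/V₂.
V₂ = V₁·sin 63.3°/sin 24.1° = 2.46 × 2.1879 = 5.382 km/s.

5.382 km/s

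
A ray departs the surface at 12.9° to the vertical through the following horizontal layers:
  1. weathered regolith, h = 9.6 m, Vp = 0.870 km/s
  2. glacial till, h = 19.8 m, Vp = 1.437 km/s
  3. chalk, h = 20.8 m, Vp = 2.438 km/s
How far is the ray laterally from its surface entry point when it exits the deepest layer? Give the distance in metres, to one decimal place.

26.7 m

Apply Snell's law at each interface; in layer i the horizontal offset is hᵢ·tan θᵢ.
Layer 1: θ = 12.90°; offset = 9.6·tan 12.90° = 2.199 m.
Layer 2: sin θ = 1.437·sin 12.9°/0.870 = 0.3687, θ = 21.64°; offset = 19.8·tan 21.64° = 7.855 m.
Layer 3: sin θ = 2.438·sin 12.9°/0.870 = 0.6256, θ = 38.73°; offset = 20.8·tan 38.73° = 16.680 m.
Summing the layer offsets gives 26.734 m.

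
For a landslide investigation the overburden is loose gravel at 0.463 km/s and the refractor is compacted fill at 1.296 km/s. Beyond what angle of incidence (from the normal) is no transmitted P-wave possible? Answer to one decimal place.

20.9°

Critical incidence: sin θ_c = V₁/V₂ = 0.463/1.296 = 0.3573.
θ_c = arcsin 0.3573 = 20.93°.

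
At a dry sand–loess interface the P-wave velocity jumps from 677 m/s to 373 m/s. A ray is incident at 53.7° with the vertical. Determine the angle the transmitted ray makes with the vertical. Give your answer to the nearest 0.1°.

26.4°

sin θ₁/V₁ = sin θ₂/V₂ ⇒ sin θ₂ = 373·sin 53.7°/677 = 373·0.8059/677 = 0.4440.
θ₂ = sin⁻¹(0.4440) = 26.36° (from vertical).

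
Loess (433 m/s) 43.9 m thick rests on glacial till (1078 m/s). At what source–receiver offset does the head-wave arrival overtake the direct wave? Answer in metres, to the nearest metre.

x_cross = 2h·√((V₂+V₁)/(V₂−V₁)).
(V₂+V₁)/(V₂−V₁) = (1078+433)/(1078−433) = 2.3426; √ = 1.5306.
x_cross = 2·43.9·1.5306 = 134.38 m.

134 m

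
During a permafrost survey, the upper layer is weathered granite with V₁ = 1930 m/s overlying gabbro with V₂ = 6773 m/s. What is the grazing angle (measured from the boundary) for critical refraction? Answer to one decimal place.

73.4°

At critical incidence the refracted ray runs along the interface (θ₂ = 90°), so sin θ_c = V₁/V₂.
θ_c = arcsin(1930/6773) = arcsin 0.2850 = 16.56°.
Measured from the interface: 90° − 16.56° = 73.44°.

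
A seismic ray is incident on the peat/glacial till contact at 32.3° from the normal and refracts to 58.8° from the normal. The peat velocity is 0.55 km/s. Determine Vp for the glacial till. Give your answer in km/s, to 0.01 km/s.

Snell's law: sin 32.3°/V₁ = sin 58.8°/V₂.
V₂ = V₁·sin 58.8°/sin 32.3° = 0.55 × 1.6007 = 0.88 km/s.

0.88 km/s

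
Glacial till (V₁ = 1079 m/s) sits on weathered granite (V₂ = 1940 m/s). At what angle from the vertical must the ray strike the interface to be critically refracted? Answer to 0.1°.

Critical incidence: sin θ_c = V₁/V₂ = 1079/1940 = 0.5562.
θ_c = arcsin 0.5562 = 33.79°.

33.8°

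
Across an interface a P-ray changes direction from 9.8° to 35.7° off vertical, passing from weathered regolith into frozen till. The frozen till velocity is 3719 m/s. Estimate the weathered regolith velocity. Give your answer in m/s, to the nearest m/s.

1085 m/s

sin 9.8° = 0.1702; sin 35.7° = 0.5835.
V₁ = V₂·(sin θ₁/sin θ₂) = 3719·(0.1702/0.5835) = 1084.77 m/s.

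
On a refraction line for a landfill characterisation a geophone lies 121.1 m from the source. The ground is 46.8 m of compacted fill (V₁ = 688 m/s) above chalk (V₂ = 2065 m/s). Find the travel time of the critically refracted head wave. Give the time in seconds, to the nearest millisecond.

0.187 s

θ_c = arcsin(V₁/V₂) = arcsin(688/2065) = 19.46°, cos θ_c = 0.9429.
Intercept time tᵢ = 2h cos θ_c / V₁ = 2·46.8·0.9429/688 = 0.12827 s.
t = x/V₂ + tᵢ = 121.1/2065 + 0.12827 = 0.18692 s.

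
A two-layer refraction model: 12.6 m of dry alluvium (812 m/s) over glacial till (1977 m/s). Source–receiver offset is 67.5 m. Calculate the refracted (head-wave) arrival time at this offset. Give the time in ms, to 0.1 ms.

θ_c = arcsin(V₁/V₂) = arcsin(812/1977) = 24.25°, cos θ_c = 0.9118.
Intercept time tᵢ = 2h cos θ_c / V₁ = 2·12.6·0.9118/812 = 0.02830 s.
t = x/V₂ + tᵢ = 67.5/1977 + 0.02830 = 0.06244 s.

62.4 ms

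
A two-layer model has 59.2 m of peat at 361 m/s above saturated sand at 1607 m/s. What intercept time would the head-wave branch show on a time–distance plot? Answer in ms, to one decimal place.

319.6 ms

θ_c = arcsin(V₁/V₂) = arcsin(361/1607) = 12.98°; cos θ_c = 0.9744.
tᵢ = 2h·cos θ_c / V₁ = 2·59.2·0.9744 / 361 = 0.31960 s.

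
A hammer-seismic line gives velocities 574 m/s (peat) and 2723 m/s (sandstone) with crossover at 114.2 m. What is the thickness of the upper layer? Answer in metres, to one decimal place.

x_cross = 2h·√((V₂+V₁)/(V₂−V₁)) → h = x_cross / (2·√((V₂+V₁)/(V₂−V₁))).
√((V₂+V₁)/(V₂−V₁)) = √((2723+574)/(2723−574)) = 1.2386.
h = 114.2 / (2·1.2386) = 46.10 m.

46.1 m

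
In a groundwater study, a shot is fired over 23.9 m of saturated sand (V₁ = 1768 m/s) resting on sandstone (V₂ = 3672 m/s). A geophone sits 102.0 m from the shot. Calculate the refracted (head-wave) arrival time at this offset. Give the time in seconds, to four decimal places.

0.0515 s

θ_c = arcsin(V₁/V₂) = arcsin(1768/3672) = 28.78°, cos θ_c = 0.8765.
Intercept time tᵢ = 2h cos θ_c / V₁ = 2·23.9·0.8765/1768 = 0.02370 s.
t = x/V₂ + tᵢ = 102.0/3672 + 0.02370 = 0.05147 s.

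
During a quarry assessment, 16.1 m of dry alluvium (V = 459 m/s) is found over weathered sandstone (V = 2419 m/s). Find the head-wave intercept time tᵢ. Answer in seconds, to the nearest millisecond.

0.069 s

tᵢ = 2h·√(V₂²−V₁²)/(V₁V₂).
√(V₂²−V₁²) = √(2419²−459²) = 2375.1 m/s.
tᵢ = 2·16.1·2375.1/(459·2419) = 0.06888 s.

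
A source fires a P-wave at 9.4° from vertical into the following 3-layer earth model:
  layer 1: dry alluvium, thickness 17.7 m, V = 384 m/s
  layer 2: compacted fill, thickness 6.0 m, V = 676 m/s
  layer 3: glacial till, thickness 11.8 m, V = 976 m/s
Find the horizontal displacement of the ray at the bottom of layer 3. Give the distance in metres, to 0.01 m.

10.12 m

p = sin θ₁/V₁ = sin 9.4°/384 = 4.2533e-04 s/m is conserved through the stack.
Layer 1: θ = 9.40°; offset = 17.7·tan 9.40° = 2.9302 m.
Layer 2: sin θ = p·676 = 0.2875 → θ = 16.71°; offset = 6.0·tan 16.71° = 1.8012 m.
Layer 3: sin θ = p·976 = 0.4151 → θ = 24.53°; offset = 11.8·tan 24.53° = 5.3843 m.
Summing the layer offsets gives 10.1157 m.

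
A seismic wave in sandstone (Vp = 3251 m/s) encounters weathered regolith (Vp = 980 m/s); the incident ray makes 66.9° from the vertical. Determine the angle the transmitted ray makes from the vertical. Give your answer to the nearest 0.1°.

Snell's law: sin θ₂ = (V₂/V₁)·sin θ₁ = (980/3251)·sin 66.9° = 0.2773.
θ₂ = arcsin 0.2773 = 16.10° from the normal.

16.1°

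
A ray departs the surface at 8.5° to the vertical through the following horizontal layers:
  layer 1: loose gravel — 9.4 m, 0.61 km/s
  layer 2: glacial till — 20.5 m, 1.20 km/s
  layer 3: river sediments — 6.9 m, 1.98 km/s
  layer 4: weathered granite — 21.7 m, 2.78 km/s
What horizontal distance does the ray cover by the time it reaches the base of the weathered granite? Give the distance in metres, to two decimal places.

Ray parameter p = sin 8.5° / 0.61 km/s = 2.4231e-01 s/km.
Layer 1: θ = 8.50°; offset = 9.4·tan 8.50° = 1.4048 m.
Layer 2: sin θ = p·1.20 = 0.2908 → θ = 16.90°; offset = 20.5·tan 16.90° = 6.2300 m.
Layer 3: sin θ = p·1.98 = 0.4798 → θ = 28.67°; offset = 6.9·tan 28.67° = 3.7731 m.
Layer 4: sin θ = p·2.78 = 0.6736 → θ = 42.35°; offset = 21.7·tan 42.35° = 19.7783 m.
Total horizontal offset = 31.1862 m.

31.19 m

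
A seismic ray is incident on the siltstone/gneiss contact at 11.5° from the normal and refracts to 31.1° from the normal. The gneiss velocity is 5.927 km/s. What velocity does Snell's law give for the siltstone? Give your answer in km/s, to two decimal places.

sin 11.5° = 0.1994; sin 31.1° = 0.5165.
V₁ = V₂·(sin θ₁/sin θ₂) = 5.927·(0.1994/0.5165) = 2.29 km/s.

2.29 km/s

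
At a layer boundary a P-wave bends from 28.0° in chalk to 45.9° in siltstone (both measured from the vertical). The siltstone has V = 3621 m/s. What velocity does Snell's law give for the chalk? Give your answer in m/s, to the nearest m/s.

sin 28.0° = 0.4695; sin 45.9° = 0.7181.
V₁ = V₂·(sin θ₁/sin θ₂) = 3621·(0.4695/0.7181) = 2367.21 m/s.

2367 m/s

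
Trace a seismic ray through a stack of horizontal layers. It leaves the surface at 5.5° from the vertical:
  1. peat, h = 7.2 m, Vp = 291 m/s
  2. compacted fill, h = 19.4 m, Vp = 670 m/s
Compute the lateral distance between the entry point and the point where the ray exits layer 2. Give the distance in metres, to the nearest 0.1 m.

Ray parameter p = sin 5.5° / 291 m/s = 3.2937e-04 s/m.
Layer 1: θ = 5.50°; offset = 7.2·tan 5.50° = 0.693 m.
Layer 2: sin θ = p·670 = 0.2207 → θ = 12.75°; offset = 19.4·tan 12.75° = 4.389 m.
Total horizontal offset = 5.083 m.

5.1 m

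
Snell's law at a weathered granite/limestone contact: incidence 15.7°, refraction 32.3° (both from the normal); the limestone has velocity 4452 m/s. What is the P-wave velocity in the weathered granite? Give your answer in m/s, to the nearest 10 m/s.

Snell's law: sin 15.7°/V₁ = sin 32.3°/V₂.
V₁ = V₂·sin 15.7°/sin 32.3° = 4452 × 0.5064 = 2254.53 m/s.

2250 m/s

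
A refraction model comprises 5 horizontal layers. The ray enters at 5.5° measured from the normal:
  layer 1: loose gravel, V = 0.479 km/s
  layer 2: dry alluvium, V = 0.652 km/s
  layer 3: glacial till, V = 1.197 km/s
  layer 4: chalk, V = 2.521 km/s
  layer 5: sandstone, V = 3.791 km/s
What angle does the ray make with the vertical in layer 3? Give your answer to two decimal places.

13.86°

Ray parameter p = sin 5.5° / 0.479 = 2.0010e-01 s/km.
sin θ_3 = p·V_3 = 2.0010e-01 × 1.197 = 0.2395.
θ_3 = 13.86° from the vertical.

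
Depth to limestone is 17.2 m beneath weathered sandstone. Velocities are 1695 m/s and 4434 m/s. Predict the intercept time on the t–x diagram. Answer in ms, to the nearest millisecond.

19 ms

tᵢ = 2h·√(V₂²−V₁²)/(V₁V₂).
√(V₂²−V₁²) = √(4434²−1695²) = 4097.2 m/s.
tᵢ = 2·17.2·4097.2/(1695·4434) = 0.01875 s.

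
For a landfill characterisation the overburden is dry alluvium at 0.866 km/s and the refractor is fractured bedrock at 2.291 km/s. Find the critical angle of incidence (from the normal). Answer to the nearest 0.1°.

22.2°

At critical incidence the refracted ray runs along the interface (θ₂ = 90°), so sin θ_c = V₁/V₂.
θ_c = arcsin(0.866/2.291) = arcsin 0.3780 = 22.21°.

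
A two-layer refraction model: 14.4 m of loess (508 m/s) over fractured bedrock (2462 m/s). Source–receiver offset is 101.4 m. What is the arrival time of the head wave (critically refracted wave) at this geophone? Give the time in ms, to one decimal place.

96.7 ms

θ_c = arcsin(V₁/V₂) = arcsin(508/2462) = 11.91°, cos θ_c = 0.9785.
Intercept time tᵢ = 2h cos θ_c / V₁ = 2·14.4·0.9785/508 = 0.05547 s.
t = x/V₂ + tᵢ = 101.4/2462 + 0.05547 = 0.09666 s.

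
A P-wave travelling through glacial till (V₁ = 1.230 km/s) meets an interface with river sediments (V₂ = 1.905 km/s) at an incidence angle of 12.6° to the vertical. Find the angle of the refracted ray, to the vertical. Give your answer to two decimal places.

19.75°

Snell's law: sin θ₂ = (V₂/V₁)·sin θ₁ = (1.905/1.230)·sin 12.6° = 0.3379.
θ₂ = arcsin 0.3379 = 19.75° from the normal.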